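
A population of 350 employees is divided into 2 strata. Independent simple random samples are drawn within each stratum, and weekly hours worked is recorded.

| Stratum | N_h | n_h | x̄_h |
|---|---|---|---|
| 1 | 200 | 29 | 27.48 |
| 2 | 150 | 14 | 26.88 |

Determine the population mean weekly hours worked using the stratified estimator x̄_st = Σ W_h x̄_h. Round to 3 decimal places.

x̄_st ≈ 27.223

N = Σ N_h = 350. Stratum weights W_h = N_h/N.
x̄_st = (200·27.48 + 150·26.88) / 350 = 27.22286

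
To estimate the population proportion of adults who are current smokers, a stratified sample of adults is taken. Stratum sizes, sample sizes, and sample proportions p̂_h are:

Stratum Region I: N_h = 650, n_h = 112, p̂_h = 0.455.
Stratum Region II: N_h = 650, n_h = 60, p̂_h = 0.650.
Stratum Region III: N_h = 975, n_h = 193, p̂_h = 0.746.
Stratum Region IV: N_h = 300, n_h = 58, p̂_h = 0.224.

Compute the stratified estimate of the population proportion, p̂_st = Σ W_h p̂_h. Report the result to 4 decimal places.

p̂_st ≈ 0.5875

N = 2575; stratum weights W_h = N_h/N.
p̂_st = Σ W_h p̂_h = (650·0.455 + 650·0.650 + 975·0.746 + 300·0.224)/2575 = 0.58750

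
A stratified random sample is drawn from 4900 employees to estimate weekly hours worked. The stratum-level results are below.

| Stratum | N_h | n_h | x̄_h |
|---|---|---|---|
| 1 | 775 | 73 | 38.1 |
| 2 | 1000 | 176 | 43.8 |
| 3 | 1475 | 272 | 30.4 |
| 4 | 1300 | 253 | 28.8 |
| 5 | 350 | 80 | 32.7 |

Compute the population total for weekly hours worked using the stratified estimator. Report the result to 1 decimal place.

τ̂_st = Σ N_h x̄_h = 775·38.1 + 1000·43.8 + 1475·30.4 + 1300·28.8 + 350·32.7 = 167052.5

τ̂_st ≈ 167052.5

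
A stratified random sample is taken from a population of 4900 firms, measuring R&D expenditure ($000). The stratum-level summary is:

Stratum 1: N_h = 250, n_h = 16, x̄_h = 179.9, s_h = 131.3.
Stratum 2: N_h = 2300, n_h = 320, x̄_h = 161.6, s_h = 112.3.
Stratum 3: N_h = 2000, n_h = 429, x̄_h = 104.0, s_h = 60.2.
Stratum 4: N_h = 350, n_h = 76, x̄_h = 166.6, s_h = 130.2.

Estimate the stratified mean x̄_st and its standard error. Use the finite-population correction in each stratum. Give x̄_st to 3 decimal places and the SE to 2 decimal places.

x̄_st = Σ W_h x̄_h = (250·179.9 + 2300·161.6 + 2000·104.0 + 350·166.6)/4900 = 139.38061
V̂(x̄_st) = Σ W_h² (1 − n_h/N_h) s_h²/n_h, with W_h = N_h/N and N = 4900:
  stratum 1: (250/4900)²·(1 − 16/250)·131.3²/16 = 2.62527
  stratum 2: (2300/4900)²·(1 − 320/2300)·112.3²/320 = 7.47499
  stratum 3: (2000/4900)²·(1 − 429/2000)·60.2²/429 = 1.10548
  stratum 4: (350/4900)²·(1 − 76/350)·130.2²/76 = 0.890912
V̂(x̄_st) = 12.0966
SE(x̄_st) = √12.0966 = 3.47802

x̄_st ≈ 139.381, SE ≈ 3.48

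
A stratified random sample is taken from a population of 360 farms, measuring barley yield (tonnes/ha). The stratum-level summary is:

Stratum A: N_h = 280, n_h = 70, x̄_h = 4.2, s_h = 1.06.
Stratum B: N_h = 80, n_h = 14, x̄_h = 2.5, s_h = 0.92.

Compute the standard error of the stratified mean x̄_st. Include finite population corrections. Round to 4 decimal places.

SE(x̄_st) ≈ 0.0987

V̂(x̄_st) = Σ W_h² (1 − n_h/N_h) s_h²/n_h, with W_h = N_h/N and N = 360:
  stratum A: (280/360)²·(1 − 70/280)·1.06²/70 = 0.00728259
  stratum B: (80/360)²·(1 − 14/80)·0.92²/14 = 0.00246307
V̂(x̄_st) = 0.00974566
SE(x̄_st) = √0.00974566 = 0.0987201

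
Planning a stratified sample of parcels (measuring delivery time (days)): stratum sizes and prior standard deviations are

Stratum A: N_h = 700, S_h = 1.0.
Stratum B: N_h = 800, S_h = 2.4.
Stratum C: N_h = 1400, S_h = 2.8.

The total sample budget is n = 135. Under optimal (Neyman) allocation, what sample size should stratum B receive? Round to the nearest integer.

40

Neyman allocation: n_h = n · N_h S_h / Σ N_i S_i, with n = 135.
  stratum A: N_h·S_h = 700·1.0 = 700.00
  stratum B: N_h·S_h = 800·2.4 = 1920.00
  stratum C: N_h·S_h = 1400·2.8 = 3920.00
Σ N_h S_h = 6540.00
n for stratum B = 135·1920.00/6540.00 = 39.633 → 40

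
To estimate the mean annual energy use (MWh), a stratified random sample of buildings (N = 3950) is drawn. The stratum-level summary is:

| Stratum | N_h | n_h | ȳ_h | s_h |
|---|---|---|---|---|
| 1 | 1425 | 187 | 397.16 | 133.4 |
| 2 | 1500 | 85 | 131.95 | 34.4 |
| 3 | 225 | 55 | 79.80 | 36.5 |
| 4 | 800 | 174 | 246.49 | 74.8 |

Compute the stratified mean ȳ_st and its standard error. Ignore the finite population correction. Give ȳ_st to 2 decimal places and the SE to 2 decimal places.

ȳ_st ≈ 247.85, SE ≈ 3.97

ȳ_st = Σ W_h ȳ_h = (1425·397.16 + 1500·131.95 + 225·79.80 + 800·246.49)/3950 = 247.85443
V̂(ȳ_st) = Σ W_h² s_h²/n_h, with W_h = N_h/N and N = 3950:
  stratum 1: (1425/3950)²·133.4²/187 = 12.3853
  stratum 2: (1500/3950)²·34.4²/85 = 2.00764
  stratum 3: (225/3950)²·36.5²/55 = 0.0785948
  stratum 4: (800/3950)²·74.8²/174 = 1.31898
V̂(ȳ_st) = 15.7905
SE(ȳ_st) = √15.7905 = 3.97373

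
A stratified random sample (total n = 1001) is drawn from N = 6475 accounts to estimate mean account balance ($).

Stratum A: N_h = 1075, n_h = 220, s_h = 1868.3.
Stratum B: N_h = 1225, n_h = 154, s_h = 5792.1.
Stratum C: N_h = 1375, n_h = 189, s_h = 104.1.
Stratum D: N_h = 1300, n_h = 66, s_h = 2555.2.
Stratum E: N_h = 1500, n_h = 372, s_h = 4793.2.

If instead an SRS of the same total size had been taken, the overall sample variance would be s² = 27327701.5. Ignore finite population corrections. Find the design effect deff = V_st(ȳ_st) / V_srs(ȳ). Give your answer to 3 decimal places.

V̂(ȳ_st) = Σ W_h² s_h²/n_h, with W_h = N_h/N and N = 6475:
  stratum A: (1075/6475)²·1868.3²/220 = 437.329
  stratum B: (1225/6475)²·5792.1²/154 = 7797.3
  stratum C: (1375/6475)²·104.1²/189 = 2.58562
  stratum D: (1300/6475)²·2555.2²/66 = 3987.61
  stratum E: (1500/6475)²·4793.2²/372 = 3314.45
V_st = 15539.3
V_srs = s²/n = 27327701.5/1001 = 27300.4
deff = V_st / V_srs = 15539.3/27300.4 = 0.5692

deff ≈ 0.569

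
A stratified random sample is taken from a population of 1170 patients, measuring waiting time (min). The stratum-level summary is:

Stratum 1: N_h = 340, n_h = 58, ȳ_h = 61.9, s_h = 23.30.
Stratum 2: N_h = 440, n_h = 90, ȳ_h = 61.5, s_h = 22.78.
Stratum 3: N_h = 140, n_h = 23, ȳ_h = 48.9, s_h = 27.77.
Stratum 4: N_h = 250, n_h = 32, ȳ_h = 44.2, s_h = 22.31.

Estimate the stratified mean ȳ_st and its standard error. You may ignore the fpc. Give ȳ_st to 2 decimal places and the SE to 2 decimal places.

ȳ_st ≈ 56.41, SE ≈ 1.67

ȳ_st = Σ W_h ȳ_h = (340·61.9 + 440·61.5 + 140·48.9 + 250·44.2)/1170 = 56.41197
V̂(ȳ_st) = Σ W_h² s_h²/n_h, with W_h = N_h/N and N = 1170:
  stratum 1: (340/1170)²·23.30²/58 = 0.790442
  stratum 2: (440/1170)²·22.78²/90 = 0.815452
  stratum 3: (140/1170)²·27.77²/23 = 0.480074
  stratum 4: (250/1170)²·22.31²/32 = 0.710162
V̂(ȳ_st) = 2.79613
SE(ȳ_st) = √2.79613 = 1.67216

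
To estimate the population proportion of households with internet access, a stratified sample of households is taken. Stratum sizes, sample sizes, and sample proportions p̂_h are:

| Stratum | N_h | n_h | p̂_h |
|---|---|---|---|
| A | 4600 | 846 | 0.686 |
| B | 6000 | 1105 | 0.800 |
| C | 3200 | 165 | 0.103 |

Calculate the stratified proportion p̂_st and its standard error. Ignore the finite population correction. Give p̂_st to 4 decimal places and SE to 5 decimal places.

p̂_st ≈ 0.6004, SE ≈ 0.00927

N = 13800; stratum weights W_h = N_h/N.
p̂_st = Σ W_h p̂_h = (4600·0.686 + 6000·0.800 + 3200·0.103)/13800 = 0.60038
V̂(p̂_st) = Σ W_h² p̂_h(1−p̂_h)/(n_h−1):
  stratum A: (4600/13800)²·0.686·0.314/845 = 2.8324e-05
  stratum B: (6000/13800)²·0.800·0.200/1104 = 2.73965e-05
  stratum C: (3200/13800)²·0.103·0.897/164 = 3.0292e-05
V̂(p̂_st) = 8.60125e-05; SE = √V̂ = 0.00927429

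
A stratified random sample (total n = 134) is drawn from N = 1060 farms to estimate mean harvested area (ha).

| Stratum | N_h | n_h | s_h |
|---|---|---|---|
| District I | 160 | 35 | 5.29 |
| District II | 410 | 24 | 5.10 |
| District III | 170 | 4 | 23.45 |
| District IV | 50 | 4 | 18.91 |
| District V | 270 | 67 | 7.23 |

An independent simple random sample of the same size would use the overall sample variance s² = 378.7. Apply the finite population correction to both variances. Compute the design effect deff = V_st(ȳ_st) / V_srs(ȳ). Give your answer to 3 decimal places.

V̂(ȳ_st) = Σ W_h² (1 − n_h/N_h) s_h²/n_h, with W_h = N_h/N and N = 1060:
  stratum District I: (160/1060)²·(1 − 35/160)·5.29²/35 = 0.0142319
  stratum District II: (410/1060)²·(1 − 24/410)·5.10²/24 = 0.152647
  stratum District III: (170/1060)²·(1 − 4/170)·23.45²/4 = 3.4528
  stratum District IV: (50/1060)²·(1 − 4/50)·18.91²/4 = 0.182995
  stratum District V: (270/1060)²·(1 − 67/270)·7.23²/67 = 0.0380583
V_st = 3.84073
V_srs = (1 − 134/1060)·378.7/134 = 2.46886
deff = V_st / V_srs = 3.84073/2.46886 = 1.5557

deff ≈ 1.556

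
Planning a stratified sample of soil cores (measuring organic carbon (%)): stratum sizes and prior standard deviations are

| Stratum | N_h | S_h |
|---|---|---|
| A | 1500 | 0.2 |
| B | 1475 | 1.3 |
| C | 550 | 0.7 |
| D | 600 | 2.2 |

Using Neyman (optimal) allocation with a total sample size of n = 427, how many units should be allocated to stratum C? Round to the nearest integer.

42

Neyman allocation: n_h = n · N_h S_h / Σ N_i S_i, with n = 427.
  stratum A: N_h·S_h = 1500·0.2 = 300.00
  stratum B: N_h·S_h = 1475·1.3 = 1917.50
  stratum C: N_h·S_h = 550·0.7 = 385.00
  stratum D: N_h·S_h = 600·2.2 = 1320.00
Σ N_h S_h = 3922.50
n for stratum C = 427·385.00/3922.50 = 41.911 → 42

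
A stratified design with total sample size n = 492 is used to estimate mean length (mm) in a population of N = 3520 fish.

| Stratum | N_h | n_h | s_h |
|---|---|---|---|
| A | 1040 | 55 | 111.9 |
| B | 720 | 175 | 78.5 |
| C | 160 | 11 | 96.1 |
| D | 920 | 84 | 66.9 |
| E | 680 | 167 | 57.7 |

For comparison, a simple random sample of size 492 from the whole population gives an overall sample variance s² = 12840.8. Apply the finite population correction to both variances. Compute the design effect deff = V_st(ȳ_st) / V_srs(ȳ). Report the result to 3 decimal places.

deff ≈ 1.132

V̂(ȳ_st) = Σ W_h² (1 − n_h/N_h) s_h²/n_h, with W_h = N_h/N and N = 3520:
  stratum A: (1040/3520)²·(1 − 55/1040)·111.9²/55 = 18.8227
  stratum B: (720/3520)²·(1 − 175/720)·78.5²/175 = 1.11518
  stratum C: (160/3520)²·(1 − 11/160)·96.1²/11 = 1.61538
  stratum D: (920/3520)²·(1 − 84/920)·66.9²/84 = 3.30736
  stratum E: (680/3520)²·(1 − 167/680)·57.7²/167 = 0.561276
V_st = 25.4219
V_srs = (1 − 492/3520)·12840.8/492 = 22.4512
deff = V_st / V_srs = 25.4219/22.4512 = 1.1323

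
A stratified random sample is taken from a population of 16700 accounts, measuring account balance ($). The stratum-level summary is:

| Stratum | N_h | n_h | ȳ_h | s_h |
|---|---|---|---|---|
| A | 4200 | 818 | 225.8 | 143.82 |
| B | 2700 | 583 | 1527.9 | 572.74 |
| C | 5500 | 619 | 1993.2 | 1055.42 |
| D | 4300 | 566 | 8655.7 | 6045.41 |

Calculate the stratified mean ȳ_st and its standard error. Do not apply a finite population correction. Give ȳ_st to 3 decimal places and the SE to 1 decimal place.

ȳ_st ≈ 3188.970, SE ≈ 67.0

ȳ_st = Σ W_h ȳ_h = (4200·225.8 + 2700·1527.9 + 5500·1993.2 + 4300·8655.7)/16700 = 3188.97006
V̂(ȳ_st) = Σ W_h² s_h²/n_h, with W_h = N_h/N and N = 16700:
  stratum A: (4200/16700)²·143.82²/818 = 1.59938
  stratum B: (2700/16700)²·572.74²/583 = 14.7076
  stratum C: (5500/16700)²·1055.42²/619 = 195.188
  stratum D: (4300/16700)²·6045.41²/566 = 4280.94
V̂(ȳ_st) = 4492.43
SE(ȳ_st) = √4492.43 = 67.0256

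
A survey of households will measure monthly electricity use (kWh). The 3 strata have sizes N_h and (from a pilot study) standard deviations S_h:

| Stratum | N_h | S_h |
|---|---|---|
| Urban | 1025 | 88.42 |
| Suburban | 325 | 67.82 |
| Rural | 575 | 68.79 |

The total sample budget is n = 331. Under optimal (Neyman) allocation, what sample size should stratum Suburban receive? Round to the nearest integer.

Neyman allocation: n_h = n · N_h S_h / Σ N_i S_i, with n = 331.
  stratum Urban: N_h·S_h = 1025·88.42 = 90630.50
  stratum Suburban: N_h·S_h = 325·67.82 = 22041.50
  stratum Rural: N_h·S_h = 575·68.79 = 39554.25
Σ N_h S_h = 152226.25
n for stratum Suburban = 331·22041.50/152226.25 = 47.927 → 48

48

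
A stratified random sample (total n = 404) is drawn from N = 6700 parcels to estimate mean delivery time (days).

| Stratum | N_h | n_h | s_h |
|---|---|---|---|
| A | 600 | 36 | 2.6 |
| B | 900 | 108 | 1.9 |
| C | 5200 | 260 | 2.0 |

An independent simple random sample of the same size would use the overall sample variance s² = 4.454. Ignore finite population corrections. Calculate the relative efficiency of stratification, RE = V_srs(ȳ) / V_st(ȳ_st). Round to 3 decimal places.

RE ≈ 0.969

V̂(ȳ_st) = Σ W_h² s_h²/n_h, with W_h = N_h/N and N = 6700:
  stratum A: (600/6700)²·2.6²/36 = 0.0015059
  stratum B: (900/6700)²·1.9²/108 = 0.000603141
  stratum C: (5200/6700)²·2.0²/260 = 0.0092671
V_st = 0.0113761
V_srs = s²/n = 4.454/404 = 0.0110248
Relative efficiency = V_srs / V_st = 0.0110248/0.0113761 = 0.9691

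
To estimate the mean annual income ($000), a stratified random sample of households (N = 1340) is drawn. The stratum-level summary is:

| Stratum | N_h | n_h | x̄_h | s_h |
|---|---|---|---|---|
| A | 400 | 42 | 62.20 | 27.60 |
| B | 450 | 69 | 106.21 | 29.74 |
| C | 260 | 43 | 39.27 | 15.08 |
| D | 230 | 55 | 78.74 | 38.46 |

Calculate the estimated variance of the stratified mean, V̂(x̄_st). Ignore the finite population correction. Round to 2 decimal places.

V̂(x̄_st) = Σ W_h² s_h²/n_h, with W_h = N_h/N and N = 1340:
  stratum A: (400/1340)²·27.60²/42 = 1.61614
  stratum B: (450/1340)²·29.74²/69 = 1.4456
  stratum C: (260/1340)²·15.08²/43 = 0.1991
  stratum D: (230/1340)²·38.46²/55 = 0.792322
V̂(x̄_st) = 4.05316

V̂(x̄_st) ≈ 4.05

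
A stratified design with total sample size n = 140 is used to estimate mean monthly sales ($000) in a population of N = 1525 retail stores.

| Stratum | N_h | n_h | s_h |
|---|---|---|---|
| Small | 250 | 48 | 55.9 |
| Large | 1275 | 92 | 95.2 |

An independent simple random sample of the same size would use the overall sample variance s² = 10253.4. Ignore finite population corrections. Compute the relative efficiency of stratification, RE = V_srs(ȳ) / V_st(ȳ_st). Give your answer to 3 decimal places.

V̂(ȳ_st) = Σ W_h² s_h²/n_h, with W_h = N_h/N and N = 1525:
  stratum Small: (250/1525)²·55.9²/48 = 1.74954
  stratum Large: (1275/1525)²·95.2²/92 = 68.86
V_st = 70.6095
V_srs = s²/n = 10253.4/140 = 73.2386
Relative efficiency = V_srs / V_st = 73.2386/70.6095 = 1.0372

RE ≈ 1.037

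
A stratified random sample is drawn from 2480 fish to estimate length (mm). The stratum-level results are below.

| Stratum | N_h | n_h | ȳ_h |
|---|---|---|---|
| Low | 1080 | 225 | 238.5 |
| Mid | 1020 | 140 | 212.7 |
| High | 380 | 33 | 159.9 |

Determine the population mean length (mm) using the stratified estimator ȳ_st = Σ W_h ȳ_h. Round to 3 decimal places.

N = Σ N_h = 2480. Stratum weights W_h = N_h/N.
ȳ_st = (1080·238.5 + 1020·212.7 + 380·159.9) / 2480 = 215.84516

ȳ_st ≈ 215.845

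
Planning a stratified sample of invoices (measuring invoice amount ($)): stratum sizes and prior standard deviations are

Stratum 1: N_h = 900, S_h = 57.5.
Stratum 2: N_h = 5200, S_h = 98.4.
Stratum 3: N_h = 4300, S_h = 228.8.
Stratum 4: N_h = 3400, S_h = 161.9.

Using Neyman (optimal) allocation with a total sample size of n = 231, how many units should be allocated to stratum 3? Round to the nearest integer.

Neyman allocation: n_h = n · N_h S_h / Σ N_i S_i, with n = 231.
  stratum 1: N_h·S_h = 900·57.5 = 51750.00
  stratum 2: N_h·S_h = 5200·98.4 = 511680.00
  stratum 3: N_h·S_h = 4300·228.8 = 983840.00
  stratum 4: N_h·S_h = 3400·161.9 = 550460.00
Σ N_h S_h = 2097730.00
n for stratum 3 = 231·983840.00/2097730.00 = 108.340 → 108

108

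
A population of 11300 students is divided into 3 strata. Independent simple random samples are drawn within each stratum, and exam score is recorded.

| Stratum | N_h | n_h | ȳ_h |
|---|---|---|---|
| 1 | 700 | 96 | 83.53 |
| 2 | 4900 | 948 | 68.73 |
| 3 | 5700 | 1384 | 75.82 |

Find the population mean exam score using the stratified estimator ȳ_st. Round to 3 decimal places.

N = Σ N_h = 11300. Stratum weights W_h = N_h/N.
ȳ_st = (700·83.53 + 4900·68.73 + 5700·75.82) / 11300 = 73.22319

ȳ_st ≈ 73.223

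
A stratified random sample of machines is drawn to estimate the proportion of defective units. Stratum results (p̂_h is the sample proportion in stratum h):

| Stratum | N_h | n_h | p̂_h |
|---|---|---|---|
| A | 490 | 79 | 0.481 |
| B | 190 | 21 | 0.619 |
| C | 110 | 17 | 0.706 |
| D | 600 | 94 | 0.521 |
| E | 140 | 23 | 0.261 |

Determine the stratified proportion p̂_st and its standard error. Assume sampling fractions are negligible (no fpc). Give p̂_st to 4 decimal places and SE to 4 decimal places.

p̂_st ≈ 0.5099, SE ≈ 0.0326

N = 1530; stratum weights W_h = N_h/N.
p̂_st = Σ W_h p̂_h = (490·0.481 + 190·0.619 + 110·0.706 + 600·0.521 + 140·0.261)/1530 = 0.50987
V̂(p̂_st) = Σ W_h² p̂_h(1−p̂_h)/(n_h−1):
  stratum A: (490/1530)²·0.481·0.519/78 = 0.000328267
  stratum B: (190/1530)²·0.619·0.381/20 = 0.000181849
  stratum C: (110/1530)²·0.706·0.294/16 = 6.70555e-05
  stratum D: (600/1530)²·0.521·0.479/93 = 0.000412677
  stratum E: (140/1530)²·0.261·0.739/22 = 7.34067e-05
V̂(p̂_st) = 0.00106325; SE = √V̂ = 0.0326076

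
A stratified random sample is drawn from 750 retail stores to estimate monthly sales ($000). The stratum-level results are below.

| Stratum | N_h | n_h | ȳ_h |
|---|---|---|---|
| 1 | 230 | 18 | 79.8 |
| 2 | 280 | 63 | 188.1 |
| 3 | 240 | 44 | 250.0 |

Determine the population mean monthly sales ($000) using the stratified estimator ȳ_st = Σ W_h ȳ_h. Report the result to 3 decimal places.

ȳ_st ≈ 174.696

N = Σ N_h = 750. Stratum weights W_h = N_h/N.
ȳ_st = (230·79.8 + 280·188.1 + 240·250.0) / 750 = 174.69600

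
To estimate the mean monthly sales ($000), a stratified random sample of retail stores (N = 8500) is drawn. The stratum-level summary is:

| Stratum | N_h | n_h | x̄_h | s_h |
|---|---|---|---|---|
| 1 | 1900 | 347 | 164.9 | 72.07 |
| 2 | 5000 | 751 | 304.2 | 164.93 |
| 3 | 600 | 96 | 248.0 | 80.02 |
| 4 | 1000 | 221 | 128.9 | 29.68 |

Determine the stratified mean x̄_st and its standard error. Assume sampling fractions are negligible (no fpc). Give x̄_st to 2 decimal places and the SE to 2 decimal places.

x̄_st = Σ W_h x̄_h = (1900·164.9 + 5000·304.2 + 600·248.0 + 1000·128.9)/8500 = 248.47176
V̂(x̄_st) = Σ W_h² s_h²/n_h, with W_h = N_h/N and N = 8500:
  stratum 1: (1900/8500)²·72.07²/347 = 0.747909
  stratum 2: (5000/8500)²·164.93²/751 = 12.5332
  stratum 3: (600/8500)²·80.02²/96 = 0.332346
  stratum 4: (1000/8500)²·29.68²/221 = 0.0551693
V̂(x̄_st) = 13.6686
SE(x̄_st) = √13.6686 = 3.69711

x̄_st ≈ 248.47, SE ≈ 3.70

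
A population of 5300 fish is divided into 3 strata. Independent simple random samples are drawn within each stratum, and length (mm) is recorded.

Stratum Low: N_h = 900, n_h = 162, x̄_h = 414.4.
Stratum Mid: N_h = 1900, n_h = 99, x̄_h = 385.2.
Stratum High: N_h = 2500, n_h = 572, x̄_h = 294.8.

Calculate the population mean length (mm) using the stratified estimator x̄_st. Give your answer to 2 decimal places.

N = Σ N_h = 5300. Stratum weights W_h = N_h/N.
x̄_st = (900·414.4 + 1900·385.2 + 2500·294.8) / 5300 = 347.5170

x̄_st ≈ 347.52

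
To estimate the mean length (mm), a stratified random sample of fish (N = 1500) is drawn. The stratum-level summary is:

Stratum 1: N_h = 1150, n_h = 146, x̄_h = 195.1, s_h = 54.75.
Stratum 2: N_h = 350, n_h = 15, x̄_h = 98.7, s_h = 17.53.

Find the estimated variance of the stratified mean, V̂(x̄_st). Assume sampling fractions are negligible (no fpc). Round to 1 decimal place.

V̂(x̄_st) ≈ 13.2

V̂(x̄_st) = Σ W_h² s_h²/n_h, with W_h = N_h/N and N = 1500:
  stratum 1: (1150/1500)²·54.75²/146 = 12.0678
  stratum 2: (350/1500)²·17.53²/15 = 1.11539
V̂(x̄_st) = 13.1832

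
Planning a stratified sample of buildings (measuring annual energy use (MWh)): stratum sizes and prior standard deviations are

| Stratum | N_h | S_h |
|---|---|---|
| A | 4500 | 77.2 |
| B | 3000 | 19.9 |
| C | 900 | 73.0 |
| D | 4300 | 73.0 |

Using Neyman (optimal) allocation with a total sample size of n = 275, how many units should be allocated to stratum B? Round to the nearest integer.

Neyman allocation: n_h = n · N_h S_h / Σ N_i S_i, with n = 275.
  stratum A: N_h·S_h = 4500·77.2 = 347400.00
  stratum B: N_h·S_h = 3000·19.9 = 59700.00
  stratum C: N_h·S_h = 900·73.0 = 65700.00
  stratum D: N_h·S_h = 4300·73.0 = 313900.00
Σ N_h S_h = 786700.00
n for stratum B = 275·59700.00/786700.00 = 20.869 → 21

21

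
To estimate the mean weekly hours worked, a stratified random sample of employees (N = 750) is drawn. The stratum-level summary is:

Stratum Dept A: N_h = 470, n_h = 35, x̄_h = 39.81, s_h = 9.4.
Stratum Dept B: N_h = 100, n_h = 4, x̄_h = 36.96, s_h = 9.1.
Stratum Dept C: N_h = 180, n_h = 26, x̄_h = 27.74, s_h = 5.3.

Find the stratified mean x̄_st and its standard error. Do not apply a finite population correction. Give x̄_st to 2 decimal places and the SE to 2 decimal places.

x̄_st ≈ 36.53, SE ≈ 1.19

x̄_st = Σ W_h x̄_h = (470·39.81 + 100·36.96 + 180·27.74)/750 = 36.53320
V̂(x̄_st) = Σ W_h² s_h²/n_h, with W_h = N_h/N and N = 750:
  stratum Dept A: (470/750)²·9.4²/35 = 0.991427
  stratum Dept B: (100/750)²·9.1²/4 = 0.368044
  stratum Dept C: (180/750)²·5.3²/26 = 0.0622302
V̂(x̄_st) = 1.4217
SE(x̄_st) = √1.4217 = 1.19235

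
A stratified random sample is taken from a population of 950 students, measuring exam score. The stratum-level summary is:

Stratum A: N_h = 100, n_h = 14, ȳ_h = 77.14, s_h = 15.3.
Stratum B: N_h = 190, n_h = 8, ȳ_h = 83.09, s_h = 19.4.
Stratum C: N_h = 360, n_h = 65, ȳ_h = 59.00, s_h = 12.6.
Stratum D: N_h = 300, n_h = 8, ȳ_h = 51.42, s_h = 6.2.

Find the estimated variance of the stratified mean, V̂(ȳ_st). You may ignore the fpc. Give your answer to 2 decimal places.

V̂(ȳ_st) ≈ 2.90

V̂(ȳ_st) = Σ W_h² s_h²/n_h, with W_h = N_h/N and N = 950:
  stratum A: (100/950)²·15.3²/14 = 0.185271
  stratum B: (190/950)²·19.4²/8 = 1.8818
  stratum C: (360/950)²·12.6²/65 = 0.35074
  stratum D: (300/950)²·6.2²/8 = 0.479169
V̂(ȳ_st) = 2.89698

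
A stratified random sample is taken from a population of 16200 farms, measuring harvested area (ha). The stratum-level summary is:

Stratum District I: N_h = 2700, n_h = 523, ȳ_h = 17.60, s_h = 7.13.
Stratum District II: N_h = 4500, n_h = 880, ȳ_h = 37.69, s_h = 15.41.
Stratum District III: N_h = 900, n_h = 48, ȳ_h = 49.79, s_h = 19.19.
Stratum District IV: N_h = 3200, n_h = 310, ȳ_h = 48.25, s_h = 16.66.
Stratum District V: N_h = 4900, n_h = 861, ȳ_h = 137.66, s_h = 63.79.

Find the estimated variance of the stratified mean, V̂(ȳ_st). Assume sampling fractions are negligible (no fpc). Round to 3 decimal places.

V̂(ȳ_st) ≈ 0.515

V̂(ȳ_st) = Σ W_h² s_h²/n_h, with W_h = N_h/N and N = 16200:
  stratum District I: (2700/16200)²·7.13²/523 = 0.00270007
  stratum District II: (4500/16200)²·15.41²/880 = 0.0208218
  stratum District III: (900/16200)²·19.19²/48 = 0.023679
  stratum District IV: (3200/16200)²·16.66²/310 = 0.0349348
  stratum District V: (4900/16200)²·63.79²/861 = 0.432379
V̂(ȳ_st) = 0.514514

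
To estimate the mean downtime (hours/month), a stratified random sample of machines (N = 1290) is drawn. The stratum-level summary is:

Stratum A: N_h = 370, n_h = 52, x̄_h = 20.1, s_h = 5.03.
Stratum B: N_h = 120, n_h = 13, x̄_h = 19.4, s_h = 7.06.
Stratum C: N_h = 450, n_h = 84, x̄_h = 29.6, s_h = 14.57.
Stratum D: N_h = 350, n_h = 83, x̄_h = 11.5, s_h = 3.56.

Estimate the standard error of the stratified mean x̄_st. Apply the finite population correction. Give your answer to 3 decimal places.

V̂(x̄_st) = Σ W_h² (1 − n_h/N_h) s_h²/n_h, with W_h = N_h/N and N = 1290:
  stratum A: (370/1290)²·(1 − 52/370)·5.03²/52 = 0.0344019
  stratum B: (120/1290)²·(1 − 13/120)·7.06²/13 = 0.0295836
  stratum C: (450/1290)²·(1 − 84/450)·14.57²/84 = 0.250123
  stratum D: (350/1290)²·(1 − 83/350)·3.56²/83 = 0.00857476
V̂(x̄_st) = 0.322683
SE(x̄_st) = √0.322683 = 0.568052

SE(x̄_st) ≈ 0.568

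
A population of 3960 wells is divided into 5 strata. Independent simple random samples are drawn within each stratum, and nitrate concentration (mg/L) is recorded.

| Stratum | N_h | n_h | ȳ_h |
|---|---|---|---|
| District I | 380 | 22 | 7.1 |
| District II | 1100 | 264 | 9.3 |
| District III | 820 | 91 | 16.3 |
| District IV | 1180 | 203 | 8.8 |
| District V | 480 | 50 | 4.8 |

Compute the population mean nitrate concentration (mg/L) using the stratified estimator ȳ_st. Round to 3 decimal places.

N = Σ N_h = 3960. Stratum weights W_h = N_h/N.
ȳ_st = (380·7.1 + 1100·9.3 + 820·16.3 + 1180·8.8 + 480·4.8) / 3960 = 9.84394

ȳ_st ≈ 9.844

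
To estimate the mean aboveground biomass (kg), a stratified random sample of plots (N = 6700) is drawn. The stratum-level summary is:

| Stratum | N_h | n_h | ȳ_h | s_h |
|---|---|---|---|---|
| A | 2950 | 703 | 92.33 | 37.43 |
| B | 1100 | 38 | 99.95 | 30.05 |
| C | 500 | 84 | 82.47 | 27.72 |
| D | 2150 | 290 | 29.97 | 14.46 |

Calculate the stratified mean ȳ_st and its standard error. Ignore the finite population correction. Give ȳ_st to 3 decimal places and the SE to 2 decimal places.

ȳ_st ≈ 72.834, SE ≈ 1.07

ȳ_st = Σ W_h ȳ_h = (2950·92.33 + 1100·99.95 + 500·82.47 + 2150·29.97)/6700 = 72.83418
V̂(ȳ_st) = Σ W_h² s_h²/n_h, with W_h = N_h/N and N = 6700:
  stratum A: (2950/6700)²·37.43²/703 = 0.386348
  stratum B: (1100/6700)²·30.05²/38 = 0.640532
  stratum C: (500/6700)²·27.72²/84 = 0.0509445
  stratum D: (2150/6700)²·14.46²/290 = 0.0742448
V̂(ȳ_st) = 1.15207
SE(ȳ_st) = √1.15207 = 1.07335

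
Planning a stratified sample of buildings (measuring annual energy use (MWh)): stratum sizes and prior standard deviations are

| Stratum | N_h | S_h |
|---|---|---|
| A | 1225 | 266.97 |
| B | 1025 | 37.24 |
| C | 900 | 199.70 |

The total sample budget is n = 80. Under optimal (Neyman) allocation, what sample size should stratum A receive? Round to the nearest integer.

Neyman allocation: n_h = n · N_h S_h / Σ N_i S_i, with n = 80.
  stratum A: N_h·S_h = 1225·266.97 = 327038.25
  stratum B: N_h·S_h = 1025·37.24 = 38171.00
  stratum C: N_h·S_h = 900·199.70 = 179730.00
Σ N_h S_h = 544939.25
n for stratum A = 80·327038.25/544939.25 = 48.011 → 48

48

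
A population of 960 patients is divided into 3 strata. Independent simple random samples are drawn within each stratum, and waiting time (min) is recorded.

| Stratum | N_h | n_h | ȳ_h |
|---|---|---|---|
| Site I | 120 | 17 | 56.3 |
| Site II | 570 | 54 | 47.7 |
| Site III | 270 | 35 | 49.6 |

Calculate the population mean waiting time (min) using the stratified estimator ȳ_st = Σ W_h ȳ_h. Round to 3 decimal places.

ȳ_st ≈ 49.309

N = Σ N_h = 960. Stratum weights W_h = N_h/N.
ȳ_st = (120·56.3 + 570·47.7 + 270·49.6) / 960 = 49.30938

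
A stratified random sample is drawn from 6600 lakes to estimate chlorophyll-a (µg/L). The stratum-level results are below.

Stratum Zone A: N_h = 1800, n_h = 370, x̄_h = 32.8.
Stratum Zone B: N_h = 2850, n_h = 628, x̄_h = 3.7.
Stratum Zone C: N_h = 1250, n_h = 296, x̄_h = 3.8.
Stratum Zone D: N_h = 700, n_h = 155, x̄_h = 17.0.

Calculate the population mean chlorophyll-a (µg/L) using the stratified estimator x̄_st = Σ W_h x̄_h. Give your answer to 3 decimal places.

x̄_st ≈ 13.066

N = Σ N_h = 6600. Stratum weights W_h = N_h/N.
x̄_st = (1800·32.8 + 2850·3.7 + 1250·3.8 + 700·17.0) / 6600 = 13.06591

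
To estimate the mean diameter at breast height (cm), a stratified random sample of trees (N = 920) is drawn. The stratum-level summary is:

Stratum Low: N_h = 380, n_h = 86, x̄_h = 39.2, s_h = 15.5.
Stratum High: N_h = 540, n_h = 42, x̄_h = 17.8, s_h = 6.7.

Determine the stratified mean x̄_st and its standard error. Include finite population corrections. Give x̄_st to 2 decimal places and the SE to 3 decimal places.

x̄_st = Σ W_h x̄_h = (380·39.2 + 540·17.8)/920 = 26.63913
V̂(x̄_st) = Σ W_h² (1 − n_h/N_h) s_h²/n_h, with W_h = N_h/N and N = 920:
  stratum Low: (380/920)²·(1 − 86/380)·15.5²/86 = 0.36874
  stratum High: (540/920)²·(1 − 42/540)·6.7²/42 = 0.339584
V̂(x̄_st) = 0.708324
SE(x̄_st) = √0.708324 = 0.84162

x̄_st ≈ 26.64, SE ≈ 0.842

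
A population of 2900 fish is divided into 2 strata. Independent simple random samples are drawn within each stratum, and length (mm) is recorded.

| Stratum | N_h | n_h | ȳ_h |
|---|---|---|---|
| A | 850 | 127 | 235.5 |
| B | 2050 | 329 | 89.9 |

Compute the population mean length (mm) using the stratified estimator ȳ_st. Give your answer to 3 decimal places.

ȳ_st ≈ 132.576

N = Σ N_h = 2900. Stratum weights W_h = N_h/N.
ȳ_st = (850·235.5 + 2050·89.9) / 2900 = 132.57586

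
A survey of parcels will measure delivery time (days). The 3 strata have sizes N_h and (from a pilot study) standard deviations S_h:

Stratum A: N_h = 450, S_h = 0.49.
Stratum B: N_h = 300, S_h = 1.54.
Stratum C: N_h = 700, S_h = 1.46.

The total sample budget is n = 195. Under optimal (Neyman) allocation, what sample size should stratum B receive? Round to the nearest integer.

Neyman allocation: n_h = n · N_h S_h / Σ N_i S_i, with n = 195.
  stratum A: N_h·S_h = 450·0.49 = 220.50
  stratum B: N_h·S_h = 300·1.54 = 462.00
  stratum C: N_h·S_h = 700·1.46 = 1022.00
Σ N_h S_h = 1704.50
n for stratum B = 195·462.00/1704.50 = 52.854 → 53

53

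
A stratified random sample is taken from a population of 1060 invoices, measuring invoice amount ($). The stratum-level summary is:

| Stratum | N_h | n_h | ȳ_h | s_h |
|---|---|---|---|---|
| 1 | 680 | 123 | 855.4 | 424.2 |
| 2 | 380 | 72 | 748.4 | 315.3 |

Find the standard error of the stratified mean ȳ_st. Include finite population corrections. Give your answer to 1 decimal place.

V̂(ȳ_st) = Σ W_h² (1 − n_h/N_h) s_h²/n_h, with W_h = N_h/N and N = 1060:
  stratum 1: (680/1060)²·(1 − 123/680)·424.2²/123 = 493.161
  stratum 2: (380/1060)²·(1 − 72/380)·315.3²/72 = 143.826
V̂(ȳ_st) = 636.987
SE(ȳ_st) = √636.987 = 25.2386

SE(ȳ_st) ≈ 25.2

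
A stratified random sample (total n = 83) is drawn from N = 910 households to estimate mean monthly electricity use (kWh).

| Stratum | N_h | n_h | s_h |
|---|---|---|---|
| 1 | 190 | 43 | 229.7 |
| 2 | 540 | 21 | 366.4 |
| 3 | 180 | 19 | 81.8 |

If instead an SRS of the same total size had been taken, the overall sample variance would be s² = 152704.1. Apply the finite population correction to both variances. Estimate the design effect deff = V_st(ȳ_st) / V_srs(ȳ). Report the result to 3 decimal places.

V̂(ȳ_st) = Σ W_h² (1 − n_h/N_h) s_h²/n_h, with W_h = N_h/N and N = 910:
  stratum 1: (190/910)²·(1 − 43/190)·229.7²/43 = 41.3849
  stratum 2: (540/910)²·(1 − 21/540)·366.4²/21 = 2163.57
  stratum 3: (180/910)²·(1 − 19/180)·81.8²/19 = 12.3245
V_st = 2217.27
V_srs = (1 − 83/910)·152704.1/83 = 1672
deff = V_st / V_srs = 2217.27/1672 = 1.3261

deff ≈ 1.326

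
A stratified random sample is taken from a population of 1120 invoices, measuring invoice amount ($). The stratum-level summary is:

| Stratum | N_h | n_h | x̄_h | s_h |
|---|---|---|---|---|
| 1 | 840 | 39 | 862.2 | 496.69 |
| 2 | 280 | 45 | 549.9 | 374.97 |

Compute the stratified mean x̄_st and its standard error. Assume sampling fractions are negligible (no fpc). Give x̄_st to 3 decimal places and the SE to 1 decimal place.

x̄_st ≈ 784.125, SE ≈ 61.3

x̄_st = Σ W_h x̄_h = (840·862.2 + 280·549.9)/1120 = 784.12500
V̂(x̄_st) = Σ W_h² s_h²/n_h, with W_h = N_h/N and N = 1120:
  stratum 1: (840/1120)²·496.69²/39 = 3558.19
  stratum 2: (280/1120)²·374.97²/45 = 195.281
V̂(x̄_st) = 3753.47
SE(x̄_st) = √3753.47 = 61.2656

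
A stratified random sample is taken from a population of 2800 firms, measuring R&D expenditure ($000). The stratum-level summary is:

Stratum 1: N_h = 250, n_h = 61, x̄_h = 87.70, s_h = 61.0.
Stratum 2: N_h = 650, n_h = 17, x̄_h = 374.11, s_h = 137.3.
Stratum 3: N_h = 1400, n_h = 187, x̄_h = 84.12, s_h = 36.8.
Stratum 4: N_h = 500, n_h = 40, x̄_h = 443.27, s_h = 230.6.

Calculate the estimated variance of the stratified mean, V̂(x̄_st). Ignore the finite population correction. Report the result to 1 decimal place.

V̂(x̄_st) ≈ 104.4

V̂(x̄_st) = Σ W_h² s_h²/n_h, with W_h = N_h/N and N = 2800:
  stratum 1: (250/2800)²·61.0²/61 = 0.486288
  stratum 2: (650/2800)²·137.3²/17 = 59.7589
  stratum 3: (1400/2800)²·36.8²/187 = 1.81048
  stratum 4: (500/2800)²·230.6²/40 = 42.3919
V̂(x̄_st) = 104.448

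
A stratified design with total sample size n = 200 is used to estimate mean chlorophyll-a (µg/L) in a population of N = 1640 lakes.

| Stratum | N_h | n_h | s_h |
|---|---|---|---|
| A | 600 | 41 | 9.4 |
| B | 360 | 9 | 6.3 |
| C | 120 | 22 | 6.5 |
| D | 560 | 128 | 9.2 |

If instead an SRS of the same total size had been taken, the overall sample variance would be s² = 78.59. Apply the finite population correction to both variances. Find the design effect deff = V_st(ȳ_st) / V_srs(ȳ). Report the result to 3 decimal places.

V̂(ȳ_st) = Σ W_h² (1 − n_h/N_h) s_h²/n_h, with W_h = N_h/N and N = 1640:
  stratum A: (600/1640)²·(1 − 41/600)·9.4²/41 = 0.268749
  stratum B: (360/1640)²·(1 − 9/360)·6.3²/9 = 0.207186
  stratum C: (120/1640)²·(1 − 22/120)·6.5²/22 = 0.00839699
  stratum D: (560/1640)²·(1 − 128/560)·9.2²/128 = 0.0594771
V_st = 0.543809
V_srs = (1 − 200/1640)·78.59/200 = 0.345029
deff = V_st / V_srs = 0.543809/0.345029 = 1.5761

deff ≈ 1.576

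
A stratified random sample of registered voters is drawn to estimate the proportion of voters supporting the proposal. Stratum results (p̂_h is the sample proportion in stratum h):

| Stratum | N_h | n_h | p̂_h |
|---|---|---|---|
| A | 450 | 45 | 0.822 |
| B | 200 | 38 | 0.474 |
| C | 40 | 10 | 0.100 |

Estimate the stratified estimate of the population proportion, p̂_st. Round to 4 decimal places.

p̂_st ≈ 0.6793

N = 690; stratum weights W_h = N_h/N.
p̂_st = Σ W_h p̂_h = (450·0.822 + 200·0.474 + 40·0.100)/690 = 0.67928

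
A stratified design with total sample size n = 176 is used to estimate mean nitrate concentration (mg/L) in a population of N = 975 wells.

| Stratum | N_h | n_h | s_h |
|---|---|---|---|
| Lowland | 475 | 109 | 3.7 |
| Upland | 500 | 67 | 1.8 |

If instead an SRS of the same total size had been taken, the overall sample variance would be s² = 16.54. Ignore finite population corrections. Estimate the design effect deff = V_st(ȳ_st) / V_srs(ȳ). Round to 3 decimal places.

V̂(ȳ_st) = Σ W_h² s_h²/n_h, with W_h = N_h/N and N = 975:
  stratum Lowland: (475/975)²·3.7²/109 = 0.0298095
  stratum Upland: (500/975)²·1.8²/67 = 0.0127175
V_st = 0.042527
V_srs = s²/n = 16.54/176 = 0.0939773
deff = V_st / V_srs = 0.042527/0.0939773 = 0.4525

deff ≈ 0.453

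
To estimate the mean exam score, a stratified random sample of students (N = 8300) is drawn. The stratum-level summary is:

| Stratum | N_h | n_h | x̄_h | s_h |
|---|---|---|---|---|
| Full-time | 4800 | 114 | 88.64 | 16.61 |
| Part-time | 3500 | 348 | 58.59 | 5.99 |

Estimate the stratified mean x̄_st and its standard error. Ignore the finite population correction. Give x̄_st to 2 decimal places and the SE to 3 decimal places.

x̄_st = Σ W_h x̄_h = (4800·88.64 + 3500·58.59)/8300 = 75.96831
V̂(x̄_st) = Σ W_h² s_h²/n_h, with W_h = N_h/N and N = 8300:
  stratum Full-time: (4800/8300)²·16.61²/114 = 0.809395
  stratum Part-time: (3500/8300)²·5.99²/348 = 0.0183339
V̂(x̄_st) = 0.827729
SE(x̄_st) = √0.827729 = 0.909796

x̄_st ≈ 75.97, SE ≈ 0.910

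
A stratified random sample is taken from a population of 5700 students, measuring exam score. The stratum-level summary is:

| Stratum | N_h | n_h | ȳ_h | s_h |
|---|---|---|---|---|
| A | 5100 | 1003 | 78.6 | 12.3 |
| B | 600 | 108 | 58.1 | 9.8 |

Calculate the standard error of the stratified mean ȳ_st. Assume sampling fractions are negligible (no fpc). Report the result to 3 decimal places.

SE(ȳ_st) ≈ 0.361

V̂(ȳ_st) = Σ W_h² s_h²/n_h, with W_h = N_h/N and N = 5700:
  stratum A: (5100/5700)²·12.3²/1003 = 0.120754
  stratum B: (600/5700)²·9.8²/108 = 0.00985329
V̂(ȳ_st) = 0.130607
SE(ȳ_st) = √0.130607 = 0.361396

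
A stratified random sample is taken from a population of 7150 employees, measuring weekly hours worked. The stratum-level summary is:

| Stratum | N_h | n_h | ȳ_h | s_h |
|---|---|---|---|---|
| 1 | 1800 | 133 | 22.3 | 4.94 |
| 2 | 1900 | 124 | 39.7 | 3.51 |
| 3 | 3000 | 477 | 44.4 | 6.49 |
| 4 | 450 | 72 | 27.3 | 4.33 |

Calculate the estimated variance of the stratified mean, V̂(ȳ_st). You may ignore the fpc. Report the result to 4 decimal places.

V̂(ȳ_st) = Σ W_h² s_h²/n_h, with W_h = N_h/N and N = 7150:
  stratum 1: (1800/7150)²·4.94²/133 = 0.0116288
  stratum 2: (1900/7150)²·3.51²/124 = 0.00701597
  stratum 3: (3000/7150)²·6.49²/477 = 0.0155454
  stratum 4: (450/7150)²·4.33²/72 = 0.00103147
V̂(ȳ_st) = 0.0352216

V̂(ȳ_st) ≈ 0.0352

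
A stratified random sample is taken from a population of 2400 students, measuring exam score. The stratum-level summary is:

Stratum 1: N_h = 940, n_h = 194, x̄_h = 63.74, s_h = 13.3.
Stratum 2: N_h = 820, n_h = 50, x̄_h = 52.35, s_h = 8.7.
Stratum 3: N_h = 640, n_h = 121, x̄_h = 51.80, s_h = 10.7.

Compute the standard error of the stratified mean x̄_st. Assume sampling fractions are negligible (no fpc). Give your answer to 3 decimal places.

SE(x̄_st) ≈ 0.620

V̂(x̄_st) = Σ W_h² s_h²/n_h, with W_h = N_h/N and N = 2400:
  stratum 1: (940/2400)²·13.3²/194 = 0.139873
  stratum 2: (820/2400)²·8.7²/50 = 0.176715
  stratum 3: (640/2400)²·10.7²/121 = 0.0672852
V̂(x̄_st) = 0.383874
SE(x̄_st) = √0.383874 = 0.619575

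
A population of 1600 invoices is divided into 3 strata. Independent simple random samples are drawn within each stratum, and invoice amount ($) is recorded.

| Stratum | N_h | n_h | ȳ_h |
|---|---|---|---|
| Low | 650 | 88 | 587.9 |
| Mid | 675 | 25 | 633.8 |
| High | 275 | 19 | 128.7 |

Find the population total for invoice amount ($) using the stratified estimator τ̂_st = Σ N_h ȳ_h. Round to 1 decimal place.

τ̂_st = Σ N_h ȳ_h = 650·587.9 + 675·633.8 + 275·128.7 = 845342.5

τ̂_st ≈ 845342.5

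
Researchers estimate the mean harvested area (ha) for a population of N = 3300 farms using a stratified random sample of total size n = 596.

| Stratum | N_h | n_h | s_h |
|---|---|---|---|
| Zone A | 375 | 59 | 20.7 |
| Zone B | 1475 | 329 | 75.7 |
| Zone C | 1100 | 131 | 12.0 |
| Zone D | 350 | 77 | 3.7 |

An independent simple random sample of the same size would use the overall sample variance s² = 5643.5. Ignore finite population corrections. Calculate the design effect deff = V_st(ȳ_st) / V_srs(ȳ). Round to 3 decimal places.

V̂(ȳ_st) = Σ W_h² s_h²/n_h, with W_h = N_h/N and N = 3300:
  stratum Zone A: (375/3300)²·20.7²/59 = 0.0937828
  stratum Zone B: (1475/3300)²·75.7²/329 = 3.47978
  stratum Zone C: (1100/3300)²·12.0²/131 = 0.122137
  stratum Zone D: (350/3300)²·3.7²/77 = 0.00199996
V_st = 3.6977
V_srs = s²/n = 5643.5/596 = 9.46896
deff = V_st / V_srs = 3.6977/9.46896 = 0.3905

deff ≈ 0.391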